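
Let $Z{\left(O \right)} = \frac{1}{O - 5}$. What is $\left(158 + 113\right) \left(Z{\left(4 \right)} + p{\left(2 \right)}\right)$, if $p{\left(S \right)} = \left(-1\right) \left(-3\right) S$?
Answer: $1355$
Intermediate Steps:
$Z{\left(O \right)} = \frac{1}{-5 + O}$
$p{\left(S \right)} = 3 S$
$\left(158 + 113\right) \left(Z{\left(4 \right)} + p{\left(2 \right)}\right) = \left(158 + 113\right) \left(\frac{1}{-5 + 4} + 3 \cdot 2\right) = 271 \left(\frac{1}{-1} + 6\right) = 271 \left(-1 + 6\right) = 271 \cdot 5 = 1355$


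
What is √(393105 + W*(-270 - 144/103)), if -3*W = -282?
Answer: √3899800317/103 ≈ 606.29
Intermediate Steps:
W = 94 (W = -⅓*(-282) = 94)
√(393105 + W*(-270 - 144/103)) = √(393105 + 94*(-270 - 144/103)) = √(393105 + 94*(-27954/103)) = √(393105 - 2627676/103) = √(37862139/103) = √3899800317/103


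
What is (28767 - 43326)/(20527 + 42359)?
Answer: -4853/20962 ≈ -0.23151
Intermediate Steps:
(28767 - 43326)/(20527 + 42359) = -14559/62886 = -14559*1/62886 = -4853/20962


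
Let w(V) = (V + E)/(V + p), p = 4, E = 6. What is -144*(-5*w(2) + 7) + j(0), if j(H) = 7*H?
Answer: -48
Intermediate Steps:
w(V) = (6 + V)/(4 + V) (w(V) = (V + 6)/(V + 4) = (6 + V)/(4 + V))
-144*(-5*w(2) + 7) + j(0) = -144*(-5*(6 + 2)/(4 + 2) + 7) + 7*0 = -144*(-5*8/6 + 7) + 0 = -144*(-5*4/3 + 7) + 0 = -144*(-20/3 + 7) + 0 = -144*⅓ + 0 = -48 + 0 = -48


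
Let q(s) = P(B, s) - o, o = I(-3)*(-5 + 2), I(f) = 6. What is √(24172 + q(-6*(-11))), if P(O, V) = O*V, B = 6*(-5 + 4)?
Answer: √23794 ≈ 154.25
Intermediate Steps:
B = -6 (B = 6*(-1) = -6)
o = -18 (o = 6*(-5 + 2) = 6*(-3) = -18)
q(s) = 18 - 6*s (q(s) = -6*s - 1*(-18) = -6*s + 18 = 18 - 6*s)
√(24172 + q(-6*(-11))) = √(24172 + (18 - (-36)*(-11))) = √(24172 + (18 - 6*66)) = √(24172 + (18 - 396)) = √(24172 - 378) = √23794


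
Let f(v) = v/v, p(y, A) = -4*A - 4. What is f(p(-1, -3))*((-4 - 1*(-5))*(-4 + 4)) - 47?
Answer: -47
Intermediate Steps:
p(y, A) = -4 - 4*A
f(v) = 1
f(p(-1, -3))*((-4 - 1*(-5))*(-4 + 4)) - 47 = 1*((-4 - 1*(-5))*(-4 + 4)) - 47 = 1*((-4 + 5)*0) - 47 = 1*(1*0) - 47 = 1*0 - 47 = 0 - 47 = -47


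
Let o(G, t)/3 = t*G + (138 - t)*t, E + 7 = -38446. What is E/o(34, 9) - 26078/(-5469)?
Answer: -31843393/8023023 ≈ -3.9690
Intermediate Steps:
E = -38453 (E = -7 - 38446 = -38453)
o(G, t) = 3*G*t + 3*t*(138 - t) (o(G, t) = 3*(t*G + (138 - t)*t) = 3*(G*t + t*(138 - t)) = 3*G*t + 3*t*(138 - t))
E/o(34, 9) - 26078/(-5469) = -38453*1/(27*(138 + 34 - 1*9)) - 26078/(-5469) = -38453*1/(27*(138 + 34 - 9)) - 26078*(-1/5469) = -38453/(3*9*163) + 26078/5469 = -38453/4401 + 26078/5469 = -31843393/8023023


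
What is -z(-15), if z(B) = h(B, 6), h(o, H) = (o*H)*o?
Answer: -1350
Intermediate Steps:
h(o, H) = H*o² (h(o, H) = (H*o)*o = H*o²)
z(B) = 6*B²
-z(-15) = -6*(-15)² = -6*225 = -1*1350 = -1350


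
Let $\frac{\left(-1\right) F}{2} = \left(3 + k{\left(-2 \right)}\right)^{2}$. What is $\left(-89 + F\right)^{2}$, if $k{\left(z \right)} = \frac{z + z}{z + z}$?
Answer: $14641$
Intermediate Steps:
$k{\left(z \right)} = 1$ ($k{\left(z \right)} = \frac{2 z}{2 z} = 2 z \frac{1}{2 z} = 1$)
$F = -32$ ($F = - 2 \left(3 + 1\right)^{2} = - 2 \cdot 4^{2} = \left(-2\right) 16 = -32$)
$\left(-89 + F\right)^{2} = \left(-89 - 32\right)^{2} = \left(-121\right)^{2} = 14641$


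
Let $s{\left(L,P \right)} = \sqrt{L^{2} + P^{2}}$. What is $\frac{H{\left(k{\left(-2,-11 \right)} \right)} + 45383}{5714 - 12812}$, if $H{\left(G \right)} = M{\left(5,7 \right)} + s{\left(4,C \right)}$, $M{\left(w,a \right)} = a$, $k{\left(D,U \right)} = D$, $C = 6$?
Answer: $- \frac{7565}{1183} - \frac{\sqrt{13}}{3549} \approx -6.3958$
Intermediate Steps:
$H{\left(G \right)} = 7 + 2 \sqrt{13}$ ($H{\left(G \right)} = 7 + \sqrt{4^{2} + 6^{2}} = 7 + \sqrt{16 + 36} = 7 + \sqrt{52} = 7 + 2 \sqrt{13}$)
$\frac{H{\left(k{\left(-2,-11 \right)} \right)} + 45383}{5714 - 12812} = \frac{\left(7 + 2 \sqrt{13}\right) + 45383}{5714 - 12812} = \frac{45390 + 2 \sqrt{13}}{-7098} = \left(45390 + 2 \sqrt{13}\right) \left(- \frac{1}{7098}\right) = - \frac{7565}{1183} - \frac{\sqrt{13}}{3549}$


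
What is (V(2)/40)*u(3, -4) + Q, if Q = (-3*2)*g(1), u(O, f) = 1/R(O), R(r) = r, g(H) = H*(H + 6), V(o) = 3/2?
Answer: -3359/80 ≈ -41.987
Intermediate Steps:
V(o) = 3/2 (V(o) = 3*(½) = 3/2)
g(H) = H*(6 + H)
u(O, f) = 1/O
Q = -42 (Q = (-3*2)*(1*(6 + 1)) = -6*7 = -42)
(V(2)/40)*u(3, -4) + Q = ((3/2)/40)/3 - 42 = ((3/2)*(1/40))*(⅓) - 42 = (3/80)*(⅓) - 42 = 1/80 - 42 = -3359/80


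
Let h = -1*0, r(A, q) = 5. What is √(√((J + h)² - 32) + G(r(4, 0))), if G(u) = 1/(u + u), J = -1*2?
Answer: √(10 + 200*I*√7)/10 ≈ 1.642 + 1.6113*I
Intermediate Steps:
h = 0
J = -2
G(u) = 1/(2*u)
√(√((J + h)² - 32) + G(r(4, 0))) = √(√((-2 + 0)² - 32) + (½)/5) = √(√((-2)² - 32) + (½)*(⅕)) = √(√(4 - 32) + ⅒) = √(√(-28) + ⅒) = √(2*I*√7 + ⅒) = √(⅒ + 2*I*√7)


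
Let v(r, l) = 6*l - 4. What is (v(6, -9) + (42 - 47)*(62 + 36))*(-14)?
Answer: 7672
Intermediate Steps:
v(r, l) = -4 + 6*l
(v(6, -9) + (42 - 47)*(62 + 36))*(-14) = ((-4 + 6*(-9)) + (42 - 47)*(62 + 36))*(-14) = ((-4 - 54) - 5*98)*(-14) = (-58 - 490)*(-14) = -548*(-14) = 7672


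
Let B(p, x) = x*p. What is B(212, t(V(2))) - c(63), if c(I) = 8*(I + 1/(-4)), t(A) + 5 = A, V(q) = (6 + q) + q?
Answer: 558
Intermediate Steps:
V(q) = 6 + 2*q
t(A) = -5 + A
c(I) = -2 + 8*I (c(I) = 8*(I - 1/4) = 8*(-1/4 + I) = -2 + 8*I)
B(p, x) = p*x
B(212, t(V(2))) - c(63) = 212*(-5 + (6 + 2*2)) - (-2 + 8*63) = 212*(-5 + (6 + 4)) - (-2 + 504) = 212*(-5 + 10) - 1*502 = 212*5 - 502 = 1060 - 502 = 558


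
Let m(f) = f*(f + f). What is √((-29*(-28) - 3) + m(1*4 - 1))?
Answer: √827 ≈ 28.758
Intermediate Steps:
m(f) = 2*f² (m(f) = f*(2*f) = 2*f²)
√((-29*(-28) - 3) + m(1*4 - 1)) = √((-29*(-28) - 3) + 2*(1*4 - 1)²) = √((812 - 3) + 2*(4 - 1)²) = √(809 + 2*3²) = √(809 + 2*9) = √(809 + 18) = √827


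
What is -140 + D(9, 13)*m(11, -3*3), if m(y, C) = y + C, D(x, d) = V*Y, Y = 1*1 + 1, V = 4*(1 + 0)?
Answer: -124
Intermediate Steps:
V = 4 (V = 4*1 = 4)
Y = 2 (Y = 1 + 1 = 2)
D(x, d) = 8 (D(x, d) = 4*2 = 8)
m(y, C) = C + y
-140 + D(9, 13)*m(11, -3*3) = -140 + 8*(-3*3 + 11) = -140 + 8*(-9 + 11) = -140 + 8*2 = -140 + 16 = -124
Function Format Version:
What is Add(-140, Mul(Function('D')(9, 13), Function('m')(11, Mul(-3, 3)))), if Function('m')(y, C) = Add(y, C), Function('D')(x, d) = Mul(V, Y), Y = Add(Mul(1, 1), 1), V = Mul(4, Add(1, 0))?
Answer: -124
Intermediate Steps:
V = 4 (V = Mul(4, 1) = 4)
Y = 2 (Y = Add(1, 1) = 2)
Function('D')(x, d) = 8 (Function('D')(x, d) = Mul(4, 2) = 8)
Function('m')(y, C) = Add(C, y)
Add(-140, Mul(Function('D')(9, 13), Function('m')(11, Mul(-3, 3)))) = Add(-140, Mul(8, Add(Mul(-3, 3), 11))) = Add(-140, Mul(8, Add(-9, 11))) = Add(-140, Mul(8, 2)) = Add(-140, 16) = -124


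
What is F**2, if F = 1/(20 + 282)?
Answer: 1/91204 ≈ 1.0964e-5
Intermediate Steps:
F = 1/302 ≈ 0.0033113
F**2 = (1/302)**2 = 1/91204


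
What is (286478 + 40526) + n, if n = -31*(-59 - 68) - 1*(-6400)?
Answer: 337341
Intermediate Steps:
n = 10337 (n = -31*(-127) + 6400 = 3937 + 6400 = 10337)
(286478 + 40526) + n = (286478 + 40526) + 10337 = 327004 + 10337 = 337341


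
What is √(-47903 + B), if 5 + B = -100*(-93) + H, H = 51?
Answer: I*√38557 ≈ 196.36*I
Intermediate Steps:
B = 9346 (B = -5 + (-100*(-93) + 51) = -5 + (9300 + 51) = -5 + 9351 = 9346)
√(-47903 + B) = √(-47903 + 9346) = √(-38557) = I*√38557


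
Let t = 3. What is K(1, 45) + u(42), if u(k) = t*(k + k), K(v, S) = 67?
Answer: 319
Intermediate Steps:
u(k) = 6*k (u(k) = 3*(k + k) = 3*(2*k) = 6*k)
K(1, 45) + u(42) = 67 + 6*42 = 67 + 252 = 319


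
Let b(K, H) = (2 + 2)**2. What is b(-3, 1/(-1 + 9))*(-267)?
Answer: -4272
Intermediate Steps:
b(K, H) = 16 (b(K, H) = 4**2 = 16)
b(-3, 1/(-1 + 9))*(-267) = 16*(-267) = -4272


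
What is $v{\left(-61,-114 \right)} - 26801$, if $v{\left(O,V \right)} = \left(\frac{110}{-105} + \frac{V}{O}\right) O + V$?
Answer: $- \frac{566267}{21} \approx -26965.0$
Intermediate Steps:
$v{\left(O,V \right)} = V + O \left(- \frac{22}{21} + \frac{V}{O}\right)$ ($v{\left(O,V \right)} = \left(110 \left(- \frac{1}{105}\right) + \frac{V}{O}\right) O + V = \left(- \frac{22}{21} + \frac{V}{O}\right) O + V = O \left(- \frac{22}{21} + \frac{V}{O}\right) + V = V + O \left(- \frac{22}{21} + \frac{V}{O}\right)$)
$v{\left(-61,-114 \right)} - 26801 = \left(2 \left(-114\right) - - \frac{1342}{21}\right) - 26801 = \left(-228 + \frac{1342}{21}\right) - 26801 = - \frac{3446}{21} - 26801 = - \frac{566267}{21}$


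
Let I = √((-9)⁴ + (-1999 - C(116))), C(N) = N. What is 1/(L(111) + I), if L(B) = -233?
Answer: -233/49843 - 3*√494/49843 ≈ -0.0060124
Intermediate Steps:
I = 3*√494 (I = √((-9)⁴ + (-1999 - 1*116)) = √(6561 + (-1999 - 116)) = √(6561 - 2115) = √4446 = 3*√494 ≈ 66.678)
1/(L(111) + I) = 1/(-233 + 3*√494)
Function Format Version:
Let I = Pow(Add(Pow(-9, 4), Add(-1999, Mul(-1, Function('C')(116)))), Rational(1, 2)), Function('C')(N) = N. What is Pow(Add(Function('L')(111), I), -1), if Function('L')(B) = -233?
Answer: Add(Rational(-233, 49843), Mul(Rational(-3, 49843), Pow(494, Rational(1, 2)))) ≈ -0.0060124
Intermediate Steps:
I = Mul(3, Pow(494, Rational(1, 2))) (I = Pow(Add(Pow(-9, 4), Add(-1999, Mul(-1, 116))), Rational(1, 2)) = Pow(Add(6561, Add(-1999, -116)), Rational(1, 2)) = Pow(Add(6561, -2115), Rational(1, 2)) = Pow(4446, Rational(1, 2)) = Mul(3, Pow(494, Rational(1, 2))) ≈ 66.678)
Pow(Add(Function('L')(111), I), -1) = Pow(Add(-233, Mul(3, Pow(494, Rational(1, 2)))), -1)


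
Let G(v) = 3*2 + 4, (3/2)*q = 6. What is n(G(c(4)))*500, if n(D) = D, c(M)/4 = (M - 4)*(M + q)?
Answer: 5000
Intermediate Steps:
q = 4 (q = (2/3)*6 = 4)
c(M) = 4*(-4 + M)*(4 + M) (c(M) = 4*((M - 4)*(M + 4)) = 4*((-4 + M)*(4 + M)) = 4*(-4 + M)*(4 + M))
G(v) = 10 (G(v) = 6 + 4 = 10)
n(G(c(4)))*500 = 10*500 = 5000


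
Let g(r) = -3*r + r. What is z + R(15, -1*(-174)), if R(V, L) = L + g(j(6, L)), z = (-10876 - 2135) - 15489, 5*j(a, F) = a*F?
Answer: -143718/5 ≈ -28744.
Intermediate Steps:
j(a, F) = F*a/5 (j(a, F) = (a*F)/5 = (F*a)/5 = F*a/5)
g(r) = -2*r
z = -28500 (z = -13011 - 15489 = -28500)
R(V, L) = -7*L/5 (R(V, L) = L - 2*L*6/5 = L - 12*L/5 = -7*L/5)
z + R(15, -1*(-174)) = -28500 - (-7)*(-174)/5 = -28500 - 7/5*174 = -28500 - 1218/5 = -143718/5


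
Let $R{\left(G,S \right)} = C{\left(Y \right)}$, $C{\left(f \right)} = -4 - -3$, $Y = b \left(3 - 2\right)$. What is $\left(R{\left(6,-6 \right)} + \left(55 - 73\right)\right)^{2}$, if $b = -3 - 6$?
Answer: $361$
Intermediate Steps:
$b = -9$ ($b = -3 - 6 = -9$)
$Y = -9$ ($Y = - 9 \left(3 - 2\right) = \left(-9\right) 1 = -9$)
$C{\left(f \right)} = -1$ ($C{\left(f \right)} = -4 + 3 = -1$)
$R{\left(G,S \right)} = -1$
$\left(R{\left(6,-6 \right)} + \left(55 - 73\right)\right)^{2} = \left(-1 + \left(55 - 73\right)\right)^{2} = \left(-1 - 18\right)^{2} = \left(-19\right)^{2} = 361$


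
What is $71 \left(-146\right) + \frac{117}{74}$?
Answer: $- \frac{766967}{74} \approx -10364.0$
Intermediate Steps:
$71 \left(-146\right) + \frac{117}{74} = -10366 + 117 \cdot \frac{1}{74} = -10366 + \frac{117}{74} = - \frac{766967}{74}$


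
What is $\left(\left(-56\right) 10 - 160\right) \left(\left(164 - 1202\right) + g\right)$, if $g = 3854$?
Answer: $-2027520$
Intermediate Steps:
$\left(\left(-56\right) 10 - 160\right) \left(\left(164 - 1202\right) + g\right) = \left(\left(-56\right) 10 - 160\right) \left(\left(164 - 1202\right) + 3854\right) = \left(-560 - 160\right) \left(\left(164 - 1202\right) + 3854\right) = - 720 \left(-1038 + 3854\right) = \left(-720\right) 2816 = -2027520$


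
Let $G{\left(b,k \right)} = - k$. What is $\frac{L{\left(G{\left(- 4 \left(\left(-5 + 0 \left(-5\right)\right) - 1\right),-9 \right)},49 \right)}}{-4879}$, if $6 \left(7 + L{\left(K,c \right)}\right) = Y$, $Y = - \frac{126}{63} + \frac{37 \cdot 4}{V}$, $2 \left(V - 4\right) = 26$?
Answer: $\frac{100}{82943} \approx 0.0012056$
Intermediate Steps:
$V = 17$ ($V = 4 + \frac{1}{2} \cdot 26 = 4 + 13 = 17$)
$Y = \frac{114}{17}$ ($Y = - \frac{126}{63} + \frac{37 \cdot 4}{17} = \left(-126\right) \frac{1}{63} + 148 \cdot \frac{1}{17} = -2 + \frac{148}{17} = \frac{114}{17} \approx 6.7059$)
$L{\left(K,c \right)} = - \frac{100}{17}$ ($L{\left(K,c \right)} = -7 + \frac{1}{6} \cdot \frac{114}{17} = -7 + \frac{19}{17} = - \frac{100}{17}$)
$\frac{L{\left(G{\left(- 4 \left(\left(-5 + 0 \left(-5\right)\right) - 1\right),-9 \right)},49 \right)}}{-4879} = - \frac{100}{17 \left(-4879\right)} = \left(- \frac{100}{17}\right) \left(- \frac{1}{4879}\right) = \frac{100}{82943}$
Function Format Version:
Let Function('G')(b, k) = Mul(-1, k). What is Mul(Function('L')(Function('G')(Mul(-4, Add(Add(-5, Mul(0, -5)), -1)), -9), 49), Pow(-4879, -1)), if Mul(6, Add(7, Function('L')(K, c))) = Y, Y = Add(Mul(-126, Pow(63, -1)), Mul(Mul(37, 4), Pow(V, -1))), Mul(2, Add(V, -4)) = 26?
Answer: Rational(100, 82943) ≈ 0.0012056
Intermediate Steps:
V = 17 (V = Add(4, Mul(Rational(1, 2), 26)) = Add(4, 13) = 17)
Y = Rational(114, 17) (Y = Add(Mul(-126, Pow(63, -1)), Mul(Mul(37, 4), Pow(17, -1))) = Add(Mul(-126, Rational(1, 63)), Mul(148, Rational(1, 17))) = Add(-2, Rational(148, 17)) = Rational(114, 17) ≈ 6.7059)
Function('L')(K, c) = Rational(-100, 17) (Function('L')(K, c) = Add(-7, Mul(Rational(1, 6), Rational(114, 17))) = Add(-7, Rational(19, 17)) = Rational(-100, 17))
Mul(Function('L')(Function('G')(Mul(-4, Add(Add(-5, Mul(0, -5)), -1)), -9), 49), Pow(-4879, -1)) = Mul(Rational(-100, 17), Pow(-4879, -1)) = Mul(Rational(-100, 17), Rational(-1, 4879)) = Rational(100, 82943)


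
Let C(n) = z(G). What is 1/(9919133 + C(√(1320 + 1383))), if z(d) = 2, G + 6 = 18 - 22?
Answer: 1/9919135 ≈ 1.0082e-7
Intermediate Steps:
G = -10 (G = -6 + (18 - 22) = -6 - 4 = -10)
C(n) = 2
1/(9919133 + C(√(1320 + 1383))) = 1/(9919133 + 2) = 1/9919135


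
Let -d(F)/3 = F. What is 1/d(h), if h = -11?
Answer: 1/33 ≈ 0.030303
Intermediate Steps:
d(F) = -3*F
1/d(h) = 1/(-3*(-11)) = 1/33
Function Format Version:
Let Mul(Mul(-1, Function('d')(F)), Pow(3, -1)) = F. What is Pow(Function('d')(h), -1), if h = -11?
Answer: Rational(1, 33) ≈ 0.030303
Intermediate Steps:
Function('d')(F) = Mul(-3, F)
Pow(Function('d')(h), -1) = Pow(Mul(-3, -11), -1) = Pow(33, -1) = Rational(1, 33)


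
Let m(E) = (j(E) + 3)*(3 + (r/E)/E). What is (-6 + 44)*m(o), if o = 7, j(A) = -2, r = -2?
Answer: 5510/49 ≈ 112.45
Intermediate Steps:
m(E) = 3 - 2/E**2 (m(E) = (-2 + 3)*(3 + (-2/E)/E) = 1*(3 - 2/E**2) = 3 - 2/E**2)
(-6 + 44)*m(o) = (-6 + 44)*(3 - 2/7**2) = 38*(3 - 2*1/49) = 38*(3 - 2/49) = 38*(145/49) = 5510/49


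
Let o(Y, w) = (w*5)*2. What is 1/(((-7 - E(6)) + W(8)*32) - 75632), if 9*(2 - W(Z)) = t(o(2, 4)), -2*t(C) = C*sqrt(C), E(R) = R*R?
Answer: -6124491/463062505001 - 11520*sqrt(10)/463062505001 ≈ -1.3305e-5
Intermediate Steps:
o(Y, w) = 10*w (o(Y, w) = (5*w)*2 = 10*w)
E(R) = R**2
t(C) = -C**(3/2)/2 (t(C) = -C*sqrt(C)/2 = -C**(3/2)/2)
W(Z) = 2 + 40*sqrt(10)/9 (W(Z) = 2 - (-1)*(10*4)**(3/2)/18 = 2 - (-1)*40**(3/2)/18 = 2 - (-1)*80*sqrt(10)/18 = 2 - (-40)*sqrt(10)/9 = 2 + 40*sqrt(10)/9)
1/(((-7 - E(6)) + W(8)*32) - 75632) = 1/(((-7 - 1*6**2) + (2 + 40*sqrt(10)/9)*32) - 75632) = 1/(((-7 - 1*36) + (64 + 1280*sqrt(10)/9)) - 75632) = 1/(((-7 - 36) + (64 + 1280*sqrt(10)/9)) - 75632) = 1/((-43 + (64 + 1280*sqrt(10)/9)) - 75632) = 1/((21 + 1280*sqrt(10)/9) - 75632) = 1/(-75611 + 1280*sqrt(10)/9)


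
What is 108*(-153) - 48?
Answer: -16572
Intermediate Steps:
108*(-153) - 48 = -16524 - 48 = -16572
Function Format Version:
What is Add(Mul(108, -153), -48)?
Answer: -16572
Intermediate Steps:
Add(Mul(108, -153), -48) = Add(-16524, -48) = -16572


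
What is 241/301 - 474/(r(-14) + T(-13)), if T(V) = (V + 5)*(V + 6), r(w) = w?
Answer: -3156/301 ≈ -10.485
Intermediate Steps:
T(V) = (5 + V)*(6 + V)
241/301 - 474/(r(-14) + T(-13)) = 241/301 - 474/(-14 + (30 + (-13)² + 11*(-13))) = 241*(1/301) - 474/(-14 + (30 + 169 - 143)) = 241/301 - 474/(-14 + 56) = 241/301 - 474/42 = 241/301 - 474*1/42 = 241/301 - 79/7 = -3156/301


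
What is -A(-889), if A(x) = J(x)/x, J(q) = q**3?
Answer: -790321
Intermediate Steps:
A(x) = x**2 (A(x) = x**3/x = x**2)
-A(-889) = -1*(-889)**2 = -1*790321 = -790321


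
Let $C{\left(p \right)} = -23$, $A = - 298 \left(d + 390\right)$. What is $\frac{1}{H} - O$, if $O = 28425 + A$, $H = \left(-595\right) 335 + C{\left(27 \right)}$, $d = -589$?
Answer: $- \frac{17488201997}{199348} \approx -87727.0$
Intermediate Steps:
$A = 59302$ ($A = - 298 \left(-589 + 390\right) = \left(-298\right) \left(-199\right) = 59302$)
$H = -199348$ ($H = \left(-595\right) 335 - 23 = -199325 - 23 = -199348$)
$O = 87727$ ($O = 28425 + 59302 = 87727$)
$\frac{1}{H} - O = \frac{1}{-199348} - 87727 = - \frac{1}{199348} - 87727 = - \frac{17488201997}{199348}$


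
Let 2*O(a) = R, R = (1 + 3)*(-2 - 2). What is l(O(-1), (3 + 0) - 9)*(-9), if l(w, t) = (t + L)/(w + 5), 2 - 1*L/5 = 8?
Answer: -108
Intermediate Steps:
L = -30 (L = 10 - 5*8 = 10 - 40 = -30)
R = -16 (R = 4*(-4) = -16)
O(a) = -8 (O(a) = (½)*(-16) = -8)
l(w, t) = (-30 + t)/(5 + w) (l(w, t) = (t - 30)/(w + 5) = (-30 + t)/(5 + w))
l(O(-1), (3 + 0) - 9)*(-9) = ((-30 + ((3 + 0) - 9))/(5 - 8))*(-9) = ((-30 + (3 - 9))/(-3))*(-9) = -(-30 - 6)/3*(-9) = -⅓*(-36)*(-9) = 12*(-9) = -108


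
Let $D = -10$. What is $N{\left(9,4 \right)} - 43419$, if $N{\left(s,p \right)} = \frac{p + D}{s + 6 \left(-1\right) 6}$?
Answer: $- \frac{390769}{9} \approx -43419.0$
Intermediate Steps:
$N{\left(s,p \right)} = \frac{-10 + p}{-36 + s}$ ($N{\left(s,p \right)} = \frac{p - 10}{s + 6 \left(-1\right) 6} = \frac{-10 + p}{s - 36} = \frac{-10 + p}{-36 + s}$)
$N{\left(9,4 \right)} - 43419 = \frac{-10 + 4}{-36 + 9} - 43419 = \frac{1}{-27} \left(-6\right) - 43419 = \left(- \frac{1}{27}\right) \left(-6\right) - 43419 = \frac{2}{9} - 43419 = - \frac{390769}{9}$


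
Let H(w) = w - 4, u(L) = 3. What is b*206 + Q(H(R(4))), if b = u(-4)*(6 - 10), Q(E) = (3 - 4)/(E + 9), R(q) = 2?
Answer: -17305/7 ≈ -2472.1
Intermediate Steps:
H(w) = -4 + w
Q(E) = -1/(9 + E)
b = -12 (b = 3*(6 - 10) = 3*(-4) = -12)
b*206 + Q(H(R(4))) = -12*206 - 1/(9 + (-4 + 2)) = -2472 - 1/(9 - 2) = -2472 - 1/7 = -17305/7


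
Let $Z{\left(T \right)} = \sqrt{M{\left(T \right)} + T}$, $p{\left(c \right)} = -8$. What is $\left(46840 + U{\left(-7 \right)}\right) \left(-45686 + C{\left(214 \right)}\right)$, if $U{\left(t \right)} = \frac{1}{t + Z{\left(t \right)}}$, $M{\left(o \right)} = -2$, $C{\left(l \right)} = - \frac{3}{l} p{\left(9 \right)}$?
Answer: $- \frac{6640176331035}{3103} + \frac{7332585 i}{3103} \approx -2.1399 \cdot 10^{9} + 2363.1 i$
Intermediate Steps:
$C{\left(l \right)} = \frac{24}{l}$ ($C{\left(l \right)} = - \frac{3}{l} \left(-8\right) = \frac{24}{l}$)
$Z{\left(T \right)} = \sqrt{-2 + T}$
$U{\left(t \right)} = \frac{1}{t + \sqrt{-2 + t}}$
$\left(46840 + U{\left(-7 \right)}\right) \left(-45686 + C{\left(214 \right)}\right) = \left(46840 + \frac{1}{-7 + \sqrt{-2 - 7}}\right) \left(-45686 + \frac{24}{214}\right) = \left(46840 + \frac{1}{-7 + \sqrt{-9}}\right) \left(-45686 + 24 \cdot \frac{1}{214}\right) = \left(46840 + \frac{1}{-7 + 3 i}\right) \left(-45686 + \frac{12}{107}\right) = \left(46840 + \frac{-7 - 3 i}{58}\right) \left(- \frac{4888390}{107}\right) = - \frac{228972187600}{107} - \frac{2444195 \left(-7 - 3 i\right)}{3103}$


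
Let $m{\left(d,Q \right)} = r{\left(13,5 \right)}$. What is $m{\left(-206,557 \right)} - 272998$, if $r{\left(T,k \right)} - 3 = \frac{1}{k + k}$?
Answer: $- \frac{2729949}{10} \approx -2.73 \cdot 10^{5}$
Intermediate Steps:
$r{\left(T,k \right)} = 3 + \frac{1}{2 k}$ ($r{\left(T,k \right)} = 3 + \frac{1}{k + k} = 3 + \frac{1}{2 k}$)
$m{\left(d,Q \right)} = \frac{31}{10}$ ($m{\left(d,Q \right)} = 3 + \frac{1}{2 \cdot 5} = 3 + \frac{1}{2} \cdot \frac{1}{5} = 3 + \frac{1}{10} = \frac{31}{10}$)
$m{\left(-206,557 \right)} - 272998 = \frac{31}{10} - 272998 = - \frac{2729949}{10}$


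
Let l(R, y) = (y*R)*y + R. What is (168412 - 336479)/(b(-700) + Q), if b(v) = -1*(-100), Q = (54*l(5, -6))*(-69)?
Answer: 168067/689210 ≈ 0.24385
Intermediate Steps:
l(R, y) = R + R*y² (l(R, y) = (R*y)*y + R = R*y² + R = R + R*y²)
Q = -689310 (Q = (54*(5*(1 + (-6)²)))*(-69) = (54*(5*(1 + 36)))*(-69) = (54*(5*37))*(-69) = (54*185)*(-69) = 9990*(-69) = -689310)
b(v) = 100
(168412 - 336479)/(b(-700) + Q) = (168412 - 336479)/(100 - 689310) = -168067/(-689210) = -168067*(-1/689210) = 168067/689210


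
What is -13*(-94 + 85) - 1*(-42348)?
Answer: 42465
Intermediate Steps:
-13*(-94 + 85) - 1*(-42348) = -13*(-9) + 42348 = 117 + 42348 = 42465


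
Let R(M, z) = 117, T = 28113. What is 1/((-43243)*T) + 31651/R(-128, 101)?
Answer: 12825939572564/47411927901 ≈ 270.52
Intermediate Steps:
1/((-43243)*T) + 31651/R(-128, 101) = 1/(-43243*28113) + 31651/117 = -1/43243*1/28113 + 31651*(1/117) = -1/1215690459 + 31651/117 = 12825939572564/47411927901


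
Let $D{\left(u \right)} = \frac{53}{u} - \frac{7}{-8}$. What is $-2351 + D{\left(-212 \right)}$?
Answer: $- \frac{18803}{8} \approx -2350.4$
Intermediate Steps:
$D{\left(u \right)} = \frac{7}{8} + \frac{53}{u}$ ($D{\left(u \right)} = \frac{53}{u} - - \frac{7}{8} = \frac{53}{u} + \frac{7}{8} = \frac{7}{8} + \frac{53}{u}$)
$-2351 + D{\left(-212 \right)} = -2351 + \left(\frac{7}{8} + \frac{53}{-212}\right) = -2351 + \left(\frac{7}{8} + 53 \left(- \frac{1}{212}\right)\right) = -2351 + \left(\frac{7}{8} - \frac{1}{4}\right) = -2351 + \frac{5}{8} = - \frac{18803}{8}$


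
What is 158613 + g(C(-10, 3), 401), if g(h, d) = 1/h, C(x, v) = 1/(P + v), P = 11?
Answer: 158627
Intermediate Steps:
C(x, v) = 1/(11 + v)
158613 + g(C(-10, 3), 401) = 158613 + 1/(1/(11 + 3)) = 158613 + 1/(1/14) = 158613 + 14 = 158627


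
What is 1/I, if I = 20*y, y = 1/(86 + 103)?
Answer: 189/20 ≈ 9.4500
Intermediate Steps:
y = 1/189 ≈ 0.0052910
I = 20/189 (I = 20*(1/189) = 20/189 ≈ 0.10582)
1/I = 1/(20/189) = 189/20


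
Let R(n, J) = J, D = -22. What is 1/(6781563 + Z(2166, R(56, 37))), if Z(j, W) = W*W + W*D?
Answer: 1/6782118 ≈ 1.4745e-7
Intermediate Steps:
Z(j, W) = W² - 22*W (Z(j, W) = W*W + W*(-22) = W² - 22*W)
1/(6781563 + Z(2166, R(56, 37))) = 1/(6781563 + 37*(-22 + 37)) = 1/(6781563 + 37*15) = 1/(6781563 + 555) = 1/6782118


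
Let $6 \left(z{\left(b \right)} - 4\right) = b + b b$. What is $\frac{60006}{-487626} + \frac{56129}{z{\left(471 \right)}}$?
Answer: $\frac{4191062903}{3011578176} \approx 1.3916$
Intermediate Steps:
$z{\left(b \right)} = 4 + \frac{b}{6} + \frac{b^{2}}{6}$ ($z{\left(b \right)} = 4 + \frac{b + b b}{6} = 4 + \frac{b + b^{2}}{6} = 4 + \left(\frac{b}{6} + \frac{b^{2}}{6}\right) = 4 + \frac{b}{6} + \frac{b^{2}}{6}$)
$\frac{60006}{-487626} + \frac{56129}{z{\left(471 \right)}} = \frac{60006}{-487626} + \frac{56129}{4 + \frac{1}{6} \cdot 471 + \frac{471^{2}}{6}} = 60006 \left(- \frac{1}{487626}\right) + \frac{56129}{4 + \frac{157}{2} + \frac{1}{6} \cdot 221841} = - \frac{10001}{81271} + \frac{56129}{4 + \frac{157}{2} + \frac{73947}{2}} = - \frac{10001}{81271} + \frac{56129}{37056} = \frac{4191062903}{3011578176}$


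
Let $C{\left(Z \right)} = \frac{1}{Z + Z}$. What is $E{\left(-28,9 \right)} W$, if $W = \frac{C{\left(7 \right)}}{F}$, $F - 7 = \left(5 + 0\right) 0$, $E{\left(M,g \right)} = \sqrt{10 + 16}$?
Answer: $\frac{\sqrt{26}}{98} \approx 0.052031$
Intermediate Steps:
$E{\left(M,g \right)} = \sqrt{26}$
$C{\left(Z \right)} = \frac{1}{2 Z}$
$F = 7$ ($F = 7 + \left(5 + 0\right) 0 = 7 + 5 \cdot 0 = 7 + 0 = 7$)
$W = \frac{1}{98}$ ($W = \frac{\frac{1}{2} \cdot \frac{1}{7}}{7} = \frac{1}{2} \cdot \frac{1}{7} \cdot \frac{1}{7} = \frac{1}{14} \cdot \frac{1}{7} = \frac{1}{98} \approx 0.010204$)
$E{\left(-28,9 \right)} W = \sqrt{26} \cdot \frac{1}{98} = \frac{\sqrt{26}}{98}$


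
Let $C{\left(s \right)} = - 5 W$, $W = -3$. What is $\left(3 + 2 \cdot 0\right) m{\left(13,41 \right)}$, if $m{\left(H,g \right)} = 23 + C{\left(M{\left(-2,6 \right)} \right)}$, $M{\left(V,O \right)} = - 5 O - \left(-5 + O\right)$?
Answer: $114$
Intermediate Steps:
$M{\left(V,O \right)} = 5 - 6 O$
$C{\left(s \right)} = 15$ ($C{\left(s \right)} = \left(-5\right) \left(-3\right) = 15$)
$m{\left(H,g \right)} = 38$ ($m{\left(H,g \right)} = 23 + 15 = 38$)
$\left(3 + 2 \cdot 0\right) m{\left(13,41 \right)} = \left(3 + 2 \cdot 0\right) 38 = \left(3 + 0\right) 38 = 3 \cdot 38 = 114$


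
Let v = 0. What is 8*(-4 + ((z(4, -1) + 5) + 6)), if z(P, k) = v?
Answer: 56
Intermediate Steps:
z(P, k) = 0
8*(-4 + ((z(4, -1) + 5) + 6)) = 8*(-4 + ((0 + 5) + 6)) = 8*(-4 + (5 + 6)) = 8*(-4 + 11) = 8*7 = 56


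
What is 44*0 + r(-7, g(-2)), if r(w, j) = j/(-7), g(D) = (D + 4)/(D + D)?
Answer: 1/14 ≈ 0.071429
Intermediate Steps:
g(D) = (4 + D)/(2*D) (g(D) = (4 + D)/((2*D)) = (4 + D)*(1/(2*D)) = (4 + D)/(2*D))
r(w, j) = -j/7 (r(w, j) = j*(-⅐) = -j/7)
44*0 + r(-7, g(-2)) = 44*0 - (4 - 2)/(14*(-2)) = 0 - (-1)*2/(14*2) = 0 - ⅐*(-½) = 0 + 1/14 = 1/14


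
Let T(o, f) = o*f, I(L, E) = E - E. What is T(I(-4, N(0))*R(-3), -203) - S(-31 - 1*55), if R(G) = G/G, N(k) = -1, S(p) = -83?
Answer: 83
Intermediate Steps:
R(G) = 1
I(L, E) = 0
T(o, f) = f*o
T(I(-4, N(0))*R(-3), -203) - S(-31 - 1*55) = -0 - 1*(-83) = -203*0 + 83 = 0 + 83 = 83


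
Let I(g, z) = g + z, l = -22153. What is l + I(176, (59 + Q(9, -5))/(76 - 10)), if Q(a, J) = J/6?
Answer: -8702543/396 ≈ -21976.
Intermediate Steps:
Q(a, J) = J/6 (Q(a, J) = J*(⅙) = J/6)
l + I(176, (59 + Q(9, -5))/(76 - 10)) = -22153 + (176 + (59 + (⅙)*(-5))/(76 - 10)) = -22153 + (176 + (59 - ⅚)/66) = -22153 + (176 + (349/6)*(1/66)) = -22153 + (176 + 349/396) = -22153 + 70045/396 = -8702543/396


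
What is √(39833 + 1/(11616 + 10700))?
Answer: √4959246904591/11158 ≈ 199.58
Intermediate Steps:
√(39833 + 1/(11616 + 10700)) = √(39833 + 1/22316) = √(888913229/22316) = √4959246904591/11158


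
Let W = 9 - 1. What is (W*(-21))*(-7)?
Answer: 1176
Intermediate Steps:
W = 8
(W*(-21))*(-7) = (8*(-21))*(-7) = -168*(-7) = 1176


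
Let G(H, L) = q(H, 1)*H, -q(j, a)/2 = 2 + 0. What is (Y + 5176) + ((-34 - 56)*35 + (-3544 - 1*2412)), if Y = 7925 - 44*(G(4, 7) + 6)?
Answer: 4435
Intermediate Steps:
q(j, a) = -4 (q(j, a) = -2*(2 + 0) = -2*2 = -4)
G(H, L) = -4*H
Y = 8365 (Y = 7925 - 44*(-4*4 + 6) = 7925 - 44*(-16 + 6) = 7925 - 44*(-10) = 7925 + 440 = 8365)
(Y + 5176) + ((-34 - 56)*35 + (-3544 - 1*2412)) = (8365 + 5176) + ((-34 - 56)*35 + (-3544 - 1*2412)) = 13541 + (-90*35 + (-3544 - 2412)) = 13541 + (-3150 - 5956) = 13541 - 9106 = 4435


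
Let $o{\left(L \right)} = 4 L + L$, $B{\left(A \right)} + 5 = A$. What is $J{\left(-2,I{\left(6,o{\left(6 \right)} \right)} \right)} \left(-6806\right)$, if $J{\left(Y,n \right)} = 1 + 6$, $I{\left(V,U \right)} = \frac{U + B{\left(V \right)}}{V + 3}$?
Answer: $-47642$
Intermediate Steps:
$B{\left(A \right)} = -5 + A$
$o{\left(L \right)} = 5 L$
$I{\left(V,U \right)} = \frac{-5 + U + V}{3 + V}$ ($I{\left(V,U \right)} = \frac{U + \left(-5 + V\right)}{V + 3} = \frac{-5 + U + V}{3 + V}$)
$J{\left(Y,n \right)} = 7$
$J{\left(-2,I{\left(6,o{\left(6 \right)} \right)} \right)} \left(-6806\right) = 7 \left(-6806\right) = -47642$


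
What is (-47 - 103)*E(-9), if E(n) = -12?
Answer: 1800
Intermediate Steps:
(-47 - 103)*E(-9) = (-47 - 103)*(-12) = -150*(-12) = 1800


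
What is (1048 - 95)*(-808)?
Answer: -770024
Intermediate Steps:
(1048 - 95)*(-808) = 953*(-808) = -770024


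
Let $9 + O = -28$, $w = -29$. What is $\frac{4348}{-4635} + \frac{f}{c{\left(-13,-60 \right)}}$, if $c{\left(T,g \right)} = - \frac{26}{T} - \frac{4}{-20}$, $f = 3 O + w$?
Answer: $- \frac{3292328}{50985} \approx -64.574$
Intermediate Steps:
$O = -37$ ($O = -9 - 28 = -37$)
$f = -140$ ($f = 3 \left(-37\right) - 29 = -111 - 29 = -140$)
$c{\left(T,g \right)} = \frac{1}{5} - \frac{26}{T}$ ($c{\left(T,g \right)} = - \frac{26}{T} - - \frac{1}{5} = - \frac{26}{T} + \frac{1}{5} = \frac{1}{5} - \frac{26}{T}$)
$\frac{4348}{-4635} + \frac{f}{c{\left(-13,-60 \right)}} = \frac{4348}{-4635} - \frac{140}{\frac{1}{5} \frac{1}{-13} \left(-130 - 13\right)} = 4348 \left(- \frac{1}{4635}\right) - \frac{140}{\frac{1}{5} \left(- \frac{1}{13}\right) \left(-143\right)} = - \frac{4348}{4635} - \frac{140}{\frac{11}{5}} = - \frac{4348}{4635} - \frac{700}{11} = - \frac{3292328}{50985}$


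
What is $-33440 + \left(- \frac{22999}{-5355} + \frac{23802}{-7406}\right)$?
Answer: $- \frac{13532228942}{404685} \approx -33439.0$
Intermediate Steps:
$-33440 + \left(- \frac{22999}{-5355} + \frac{23802}{-7406}\right) = -33440 + \left(\left(-22999\right) \left(- \frac{1}{5355}\right) + 23802 \left(- \frac{1}{7406}\right)\right) = -33440 + \left(\frac{22999}{5355} - \frac{11901}{3703}\right) = -33440 + \frac{437458}{404685} = - \frac{13532228942}{404685}$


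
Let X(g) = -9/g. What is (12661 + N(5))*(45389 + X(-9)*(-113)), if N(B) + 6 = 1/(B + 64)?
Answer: 13178274032/23 ≈ 5.7297e+8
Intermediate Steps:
N(B) = -6 + 1/(64 + B) (N(B) = -6 + 1/(B + 64) = -6 + 1/(64 + B))
(12661 + N(5))*(45389 + X(-9)*(-113)) = (12661 + (-383 - 6*5)/(64 + 5))*(45389 - 9/(-9)*(-113)) = (12661 + (-383 - 30)/69)*(45389 - 9*(-⅑)*(-113)) = (12661 + (1/69)*(-413))*(45389 + 1*(-113)) = (12661 - 413/69)*(45389 - 113) = (873196/69)*45276 = 13178274032/23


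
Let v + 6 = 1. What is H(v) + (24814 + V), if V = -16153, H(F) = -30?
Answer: 8631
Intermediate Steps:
v = -5 (v = -6 + 1 = -5)
H(v) + (24814 + V) = -30 + (24814 - 16153) = -30 + 8661 = 8631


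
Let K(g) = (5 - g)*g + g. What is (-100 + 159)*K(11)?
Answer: -3245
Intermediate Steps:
K(g) = g + g*(5 - g) (K(g) = g*(5 - g) + g = g + g*(5 - g))
(-100 + 159)*K(11) = (-100 + 159)*(11*(6 - 1*11)) = 59*(11*(6 - 11)) = 59*(11*(-5)) = 59*(-55) = -3245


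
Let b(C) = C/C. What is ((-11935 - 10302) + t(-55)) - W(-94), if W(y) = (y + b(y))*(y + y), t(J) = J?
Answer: -39776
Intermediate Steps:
b(C) = 1
W(y) = 2*y*(1 + y) (W(y) = (y + 1)*(y + y) = (1 + y)*(2*y) = 2*y*(1 + y))
((-11935 - 10302) + t(-55)) - W(-94) = ((-11935 - 10302) - 55) - 2*(-94)*(1 - 94) = (-22237 - 55) - 2*(-94)*(-93) = -22292 - 1*17484 = -22292 - 17484 = -39776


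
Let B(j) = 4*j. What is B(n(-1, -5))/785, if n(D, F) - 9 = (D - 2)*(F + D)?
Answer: 108/785 ≈ 0.13758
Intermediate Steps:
n(D, F) = 9 + (-2 + D)*(D + F) (n(D, F) = 9 + (D - 2)*(F + D) = 9 + (-2 + D)*(D + F))
B(n(-1, -5))/785 = (4*(9 + (-1)² - 2*(-1) - 2*(-5) - 1*(-5)))/785 = (4*(9 + 1 + 2 + 10 + 5))*(1/785) = (4*27)*(1/785) = 108*(1/785) = 108/785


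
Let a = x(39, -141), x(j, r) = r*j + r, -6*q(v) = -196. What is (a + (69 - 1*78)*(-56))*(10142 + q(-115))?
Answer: -52257088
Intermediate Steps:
q(v) = 98/3 (q(v) = -1/6*(-196) = 98/3)
x(j, r) = r + j*r (x(j, r) = j*r + r = r + j*r)
a = -5640 (a = -141*(1 + 39) = -141*40 = -5640)
(a + (69 - 1*78)*(-56))*(10142 + q(-115)) = (-5640 + (69 - 1*78)*(-56))*(10142 + 98/3) = (-5640 + (69 - 78)*(-56))*(30524/3) = (-5640 - 9*(-56))*(30524/3) = (-5640 + 504)*(30524/3) = -5136*30524/3 = -52257088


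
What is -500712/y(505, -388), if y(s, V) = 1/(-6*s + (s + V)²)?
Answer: -5337089208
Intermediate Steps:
y(s, V) = 1/((V + s)² - 6*s) (y(s, V) = 1/(-6*s + (V + s)²) = 1/((V + s)² - 6*s))
-500712/y(505, -388) = -(-1517157360 + 500712*(-388 + 505)²) = -500712/((-1/(-1*117² + 3030))) = -500712/((-1/(-1*13689 + 3030))) = -500712/((-1/(-13689 + 3030))) = -500712/((-1/(-10659))) = -500712/((-1*(-1/10659))) = -500712/1/10659 = -500712*10659 = -5337089208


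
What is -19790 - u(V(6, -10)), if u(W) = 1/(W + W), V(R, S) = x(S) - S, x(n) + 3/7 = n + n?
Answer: -2889333/146 ≈ -19790.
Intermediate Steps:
x(n) = -3/7 + 2*n (x(n) = -3/7 + (n + n) = -3/7 + 2*n)
V(R, S) = -3/7 + S (V(R, S) = (-3/7 + 2*S) - S = -3/7 + S)
u(W) = 1/(2*W)
-19790 - u(V(6, -10)) = -19790 - 1/(2*(-3/7 - 10)) = -19790 - 1/(2*(-73/7)) = -19790 - (-7)/(2*73) = -19790 - 1*(-7/146) = -19790 + 7/146 = -2889333/146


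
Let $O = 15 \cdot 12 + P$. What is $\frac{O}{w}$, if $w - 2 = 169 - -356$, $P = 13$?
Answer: $\frac{193}{527} \approx 0.36622$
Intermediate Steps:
$w = 527$ ($w = 2 + \left(169 - -356\right) = 2 + \left(169 + 356\right) = 2 + 525 = 527$)
$O = 193$ ($O = 15 \cdot 12 + 13 = 180 + 13 = 193$)
$\frac{O}{w} = \frac{193}{527}$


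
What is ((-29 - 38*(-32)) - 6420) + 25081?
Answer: 19848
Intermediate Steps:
((-29 - 38*(-32)) - 6420) + 25081 = ((-29 + 1216) - 6420) + 25081 = (1187 - 6420) + 25081 = -5233 + 25081 = 19848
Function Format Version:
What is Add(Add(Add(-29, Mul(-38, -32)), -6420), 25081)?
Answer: 19848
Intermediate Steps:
Add(Add(Add(-29, Mul(-38, -32)), -6420), 25081) = Add(Add(Add(-29, 1216), -6420), 25081) = Add(Add(1187, -6420), 25081) = Add(-5233, 25081) = 19848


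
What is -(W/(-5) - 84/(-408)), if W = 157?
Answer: 5303/170 ≈ 31.194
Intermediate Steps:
-(W/(-5) - 84/(-408)) = -(157/(-5) - 84/(-408)) = -(157*(-⅕) - 84*(-1/408)) = -(-157/5 + 7/34) = -1*(-5303/170) = 5303/170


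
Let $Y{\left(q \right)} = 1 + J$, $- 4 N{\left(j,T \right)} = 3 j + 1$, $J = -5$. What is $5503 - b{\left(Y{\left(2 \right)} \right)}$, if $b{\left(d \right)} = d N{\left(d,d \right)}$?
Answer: $5514$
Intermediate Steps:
$N{\left(j,T \right)} = - \frac{1}{4} - \frac{3 j}{4}$ ($N{\left(j,T \right)} = - \frac{3 j + 1}{4} = - \frac{1 + 3 j}{4} = - \frac{1}{4} - \frac{3 j}{4}$)
$Y{\left(q \right)} = -4$ ($Y{\left(q \right)} = 1 - 5 = -4$)
$b{\left(d \right)} = d \left(- \frac{1}{4} - \frac{3 d}{4}\right)$
$5503 - b{\left(Y{\left(2 \right)} \right)} = 5503 - \left(- \frac{1}{4}\right) \left(-4\right) \left(1 + 3 \left(-4\right)\right) = 5503 - \left(- \frac{1}{4}\right) \left(-4\right) \left(1 - 12\right) = 5503 - \left(- \frac{1}{4}\right) \left(-4\right) \left(-11\right) = 5503 - -11 = 5503 + 11 = 5514$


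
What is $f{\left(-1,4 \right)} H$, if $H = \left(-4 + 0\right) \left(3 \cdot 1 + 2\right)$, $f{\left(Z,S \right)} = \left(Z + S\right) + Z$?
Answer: $-40$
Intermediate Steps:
$f{\left(Z,S \right)} = S + 2 Z$ ($f{\left(Z,S \right)} = \left(S + Z\right) + Z = S + 2 Z$)
$H = -20$ ($H = - 4 \left(3 + 2\right) = \left(-4\right) 5 = -20$)
$f{\left(-1,4 \right)} H = \left(4 + 2 \left(-1\right)\right) \left(-20\right) = \left(4 - 2\right) \left(-20\right) = 2 \left(-20\right) = -40$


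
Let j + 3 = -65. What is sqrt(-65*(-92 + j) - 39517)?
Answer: I*sqrt(29117) ≈ 170.64*I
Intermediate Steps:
j = -68 (j = -3 - 65 = -68)
sqrt(-65*(-92 + j) - 39517) = sqrt(-65*(-92 - 68) - 39517) = sqrt(-65*(-160) - 39517) = sqrt(10400 - 39517) = sqrt(-29117) = I*sqrt(29117)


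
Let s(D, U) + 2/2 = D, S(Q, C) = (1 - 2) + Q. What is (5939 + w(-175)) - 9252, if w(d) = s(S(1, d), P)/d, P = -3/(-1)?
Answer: -579774/175 ≈ -3313.0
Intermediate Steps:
S(Q, C) = -1 + Q
P = 3 (P = -3*(-1) = 3)
s(D, U) = -1 + D
w(d) = -1/d (w(d) = (-1 + (-1 + 1))/d = (-1 + 0)/d = -1/d)
(5939 + w(-175)) - 9252 = (5939 - 1/(-175)) - 9252 = (5939 - 1*(-1/175)) - 9252 = (5939 + 1/175) - 9252 = 1039326/175 - 9252 = -579774/175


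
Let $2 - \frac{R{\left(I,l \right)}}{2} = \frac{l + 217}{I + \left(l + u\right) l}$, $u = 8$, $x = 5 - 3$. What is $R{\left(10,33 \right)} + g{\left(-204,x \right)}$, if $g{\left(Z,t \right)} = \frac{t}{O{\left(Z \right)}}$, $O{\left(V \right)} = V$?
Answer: $\frac{503741}{139026} \approx 3.6234$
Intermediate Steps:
$x = 2$
$R{\left(I,l \right)} = 4 - \frac{2 \left(217 + l\right)}{I + l \left(8 + l\right)}$ ($R{\left(I,l \right)} = 4 - 2 \frac{l + 217}{I + \left(l + 8\right) l} = 4 - 2 \frac{217 + l}{I + \left(8 + l\right) l} = 4 - 2 \frac{217 + l}{I + l \left(8 + l\right)} = 4 - \frac{2 \left(217 + l\right)}{I + l \left(8 + l\right)}$)
$g{\left(Z,t \right)} = \frac{t}{Z}$
$R{\left(10,33 \right)} + g{\left(-204,x \right)} = \frac{2 \left(-217 + 2 \cdot 10 + 2 \cdot 33^{2} + 15 \cdot 33\right)}{10 + 33^{2} + 8 \cdot 33} + \frac{2}{-204} = \frac{2 \left(-217 + 20 + 2 \cdot 1089 + 495\right)}{10 + 1089 + 264} + 2 \left(- \frac{1}{204}\right) = \frac{2 \left(-217 + 20 + 2178 + 495\right)}{1363} - \frac{1}{102} = 2 \cdot \frac{1}{1363} \cdot 2476 - \frac{1}{102} = \frac{4952}{1363} - \frac{1}{102} = \frac{503741}{139026}$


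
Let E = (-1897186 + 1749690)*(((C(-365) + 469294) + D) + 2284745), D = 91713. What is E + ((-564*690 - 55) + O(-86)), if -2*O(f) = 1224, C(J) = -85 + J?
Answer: -419671053619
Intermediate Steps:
O(f) = -612 (O(f) = -1/2*1224 = -612)
E = -419670663792 (E = (-1897186 + 1749690)*((((-85 - 365) + 469294) + 91713) + 2284745) = -147496*(((-450 + 469294) + 91713) + 2284745) = -147496*((468844 + 91713) + 2284745) = -147496*(560557 + 2284745) = -147496*2845302 = -419670663792)
E + ((-564*690 - 55) + O(-86)) = -419670663792 + ((-564*690 - 55) - 612) = -419670663792 + ((-389160 - 55) - 612) = -419670663792 + (-389215 - 612) = -419670663792 - 389827 = -419671053619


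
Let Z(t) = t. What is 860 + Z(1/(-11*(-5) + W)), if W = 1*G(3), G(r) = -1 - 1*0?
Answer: 46441/54 ≈ 860.02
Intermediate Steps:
G(r) = -1 (G(r) = -1 + 0 = -1)
W = -1 (W = 1*(-1) = -1)
860 + Z(1/(-11*(-5) + W)) = 860 + 1/(-11*(-5) - 1) = 860 + 1/(55 - 1) = 860 + 1/54 = 46441/54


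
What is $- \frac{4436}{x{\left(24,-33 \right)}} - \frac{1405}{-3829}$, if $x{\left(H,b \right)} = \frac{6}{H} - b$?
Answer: $- \frac{9679273}{72751} \approx -133.05$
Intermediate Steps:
$x{\left(H,b \right)} = - b + \frac{6}{H}$
$- \frac{4436}{x{\left(24,-33 \right)}} - \frac{1405}{-3829} = - \frac{4436}{\left(-1\right) \left(-33\right) + \frac{6}{24}} - \frac{1405}{-3829} = - \frac{4436}{33 + 6 \cdot \frac{1}{24}} - - \frac{1405}{3829} = - \frac{4436}{33 + \frac{1}{4}} + \frac{1405}{3829} = - \frac{4436}{\frac{133}{4}} + \frac{1405}{3829} = \left(-4436\right) \frac{4}{133} + \frac{1405}{3829} = - \frac{17744}{133} + \frac{1405}{3829} = - \frac{9679273}{72751}$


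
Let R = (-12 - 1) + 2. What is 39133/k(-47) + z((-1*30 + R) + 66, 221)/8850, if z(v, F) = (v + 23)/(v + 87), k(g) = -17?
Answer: -808096433/351050 ≈ -2301.9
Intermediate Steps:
R = -11 (R = -13 + 2 = -11)
z(v, F) = (23 + v)/(87 + v)
39133/k(-47) + z((-1*30 + R) + 66, 221)/8850 = 39133/(-17) + ((23 + ((-1*30 - 11) + 66))/(87 + ((-1*30 - 11) + 66)))/8850 = 39133*(-1/17) + ((23 + ((-30 - 11) + 66))/(87 + ((-30 - 11) + 66)))*(1/8850) = -39133/17 + ((23 + (-41 + 66))/(87 + (-41 + 66)))*(1/8850) = -39133/17 + ((23 + 25)/(87 + 25))*(1/8850) = -39133/17 + (48/112)*(1/8850) = -39133/17 + ((1/112)*48)*(1/8850) = -39133/17 + (3/7)*(1/8850) = -39133/17 + 1/20650 = -808096433/351050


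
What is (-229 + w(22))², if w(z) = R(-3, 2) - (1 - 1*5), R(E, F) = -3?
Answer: 51984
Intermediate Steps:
w(z) = 1 (w(z) = -3 - (1 - 1*5) = -3 - (1 - 5) = -3 - 1*(-4) = -3 + 4 = 1)
(-229 + w(22))² = (-229 + 1)² = (-228)² = 51984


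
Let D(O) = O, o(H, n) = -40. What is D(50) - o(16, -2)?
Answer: 90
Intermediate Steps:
D(50) - o(16, -2) = 50 - 1*(-40) = 50 + 40 = 90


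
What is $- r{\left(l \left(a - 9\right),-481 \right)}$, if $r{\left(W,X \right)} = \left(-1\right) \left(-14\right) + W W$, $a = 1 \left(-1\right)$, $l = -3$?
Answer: $-914$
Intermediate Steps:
$a = -1$
$r{\left(W,X \right)} = 14 + W^{2}$
$- r{\left(l \left(a - 9\right),-481 \right)} = - (14 + \left(- 3 \left(-1 - 9\right)\right)^{2}) = - (14 + \left(\left(-3\right) \left(-10\right)\right)^{2}) = - (14 + 30^{2}) = - (14 + 900) = \left(-1\right) 914 = -914$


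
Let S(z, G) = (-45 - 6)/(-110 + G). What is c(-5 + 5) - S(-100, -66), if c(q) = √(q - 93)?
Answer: -51/176 + I*√93 ≈ -0.28977 + 9.6436*I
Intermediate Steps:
S(z, G) = -51/(-110 + G)
c(q) = √(-93 + q)
c(-5 + 5) - S(-100, -66) = √(-93 + (-5 + 5)) - (-51)/(-110 - 66) = √(-93 + 0) - (-51)/(-176) = √(-93) - (-51)*(-1)/176 = I*√93 - 1*51/176 = I*√93 - 51/176 = -51/176 + I*√93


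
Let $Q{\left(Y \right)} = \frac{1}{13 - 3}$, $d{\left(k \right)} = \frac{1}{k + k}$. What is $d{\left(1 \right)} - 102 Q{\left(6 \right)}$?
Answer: $- \frac{97}{10} \approx -9.7$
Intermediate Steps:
$d{\left(k \right)} = \frac{1}{2 k}$
$Q{\left(Y \right)} = \frac{1}{10}$
$d{\left(1 \right)} - 102 Q{\left(6 \right)} = \frac{1}{2 \cdot 1} - \frac{51}{5} = \frac{1}{2} \cdot 1 - \frac{51}{5} = \frac{1}{2} - \frac{51}{5} = - \frac{97}{10}$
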